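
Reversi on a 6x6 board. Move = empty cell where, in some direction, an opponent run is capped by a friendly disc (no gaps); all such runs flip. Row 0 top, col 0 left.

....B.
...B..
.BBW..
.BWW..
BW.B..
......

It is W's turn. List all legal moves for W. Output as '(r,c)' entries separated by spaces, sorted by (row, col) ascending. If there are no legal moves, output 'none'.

(0,2): no bracket -> illegal
(0,3): flips 1 -> legal
(0,5): no bracket -> illegal
(1,0): flips 1 -> legal
(1,1): flips 3 -> legal
(1,2): flips 1 -> legal
(1,4): no bracket -> illegal
(1,5): no bracket -> illegal
(2,0): flips 2 -> legal
(2,4): no bracket -> illegal
(3,0): flips 1 -> legal
(3,4): no bracket -> illegal
(4,2): no bracket -> illegal
(4,4): no bracket -> illegal
(5,0): no bracket -> illegal
(5,1): no bracket -> illegal
(5,2): no bracket -> illegal
(5,3): flips 1 -> legal
(5,4): flips 1 -> legal

Answer: (0,3) (1,0) (1,1) (1,2) (2,0) (3,0) (5,3) (5,4)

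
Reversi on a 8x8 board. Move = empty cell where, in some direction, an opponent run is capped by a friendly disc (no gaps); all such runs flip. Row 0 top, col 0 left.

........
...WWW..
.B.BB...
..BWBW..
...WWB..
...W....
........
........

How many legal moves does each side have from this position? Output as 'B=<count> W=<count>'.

-- B to move --
(0,2): flips 1 -> legal
(0,3): flips 1 -> legal
(0,4): flips 1 -> legal
(0,5): flips 1 -> legal
(0,6): flips 1 -> legal
(1,2): no bracket -> illegal
(1,6): no bracket -> illegal
(2,2): no bracket -> illegal
(2,5): flips 1 -> legal
(2,6): no bracket -> illegal
(3,6): flips 1 -> legal
(4,2): flips 3 -> legal
(4,6): flips 1 -> legal
(5,2): flips 1 -> legal
(5,4): flips 2 -> legal
(5,5): no bracket -> illegal
(6,2): no bracket -> illegal
(6,3): flips 3 -> legal
(6,4): no bracket -> illegal
B mobility = 12
-- W to move --
(1,0): flips 2 -> legal
(1,1): no bracket -> illegal
(1,2): no bracket -> illegal
(2,0): no bracket -> illegal
(2,2): no bracket -> illegal
(2,5): flips 1 -> legal
(3,0): no bracket -> illegal
(3,1): flips 1 -> legal
(3,6): no bracket -> illegal
(4,1): flips 2 -> legal
(4,2): no bracket -> illegal
(4,6): flips 1 -> legal
(5,4): no bracket -> illegal
(5,5): flips 1 -> legal
(5,6): no bracket -> illegal
W mobility = 6

Answer: B=12 W=6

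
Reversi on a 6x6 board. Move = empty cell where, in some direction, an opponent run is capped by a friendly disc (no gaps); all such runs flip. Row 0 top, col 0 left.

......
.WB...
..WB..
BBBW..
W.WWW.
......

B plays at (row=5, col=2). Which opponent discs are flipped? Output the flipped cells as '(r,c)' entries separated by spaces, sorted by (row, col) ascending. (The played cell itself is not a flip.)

Answer: (4,2)

Derivation:
Dir NW: first cell '.' (not opp) -> no flip
Dir N: opp run (4,2) capped by B -> flip
Dir NE: opp run (4,3), next='.' -> no flip
Dir W: first cell '.' (not opp) -> no flip
Dir E: first cell '.' (not opp) -> no flip
Dir SW: edge -> no flip
Dir S: edge -> no flip
Dir SE: edge -> no flip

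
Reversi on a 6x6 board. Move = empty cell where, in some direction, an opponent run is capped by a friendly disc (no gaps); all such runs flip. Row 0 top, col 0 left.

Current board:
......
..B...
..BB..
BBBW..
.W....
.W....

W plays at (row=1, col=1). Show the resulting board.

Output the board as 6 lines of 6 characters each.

Place W at (1,1); scan 8 dirs for brackets.
Dir NW: first cell '.' (not opp) -> no flip
Dir N: first cell '.' (not opp) -> no flip
Dir NE: first cell '.' (not opp) -> no flip
Dir W: first cell '.' (not opp) -> no flip
Dir E: opp run (1,2), next='.' -> no flip
Dir SW: first cell '.' (not opp) -> no flip
Dir S: first cell '.' (not opp) -> no flip
Dir SE: opp run (2,2) capped by W -> flip
All flips: (2,2)

Answer: ......
.WB...
..WB..
BBBW..
.W....
.W....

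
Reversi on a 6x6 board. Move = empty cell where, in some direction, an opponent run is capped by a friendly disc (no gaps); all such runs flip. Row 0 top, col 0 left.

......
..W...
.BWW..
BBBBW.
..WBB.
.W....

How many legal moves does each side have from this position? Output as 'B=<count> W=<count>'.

-- B to move --
(0,1): no bracket -> illegal
(0,2): flips 2 -> legal
(0,3): flips 1 -> legal
(1,1): flips 1 -> legal
(1,3): flips 2 -> legal
(1,4): flips 1 -> legal
(2,4): flips 3 -> legal
(2,5): flips 1 -> legal
(3,5): flips 1 -> legal
(4,0): no bracket -> illegal
(4,1): flips 1 -> legal
(4,5): no bracket -> illegal
(5,0): no bracket -> illegal
(5,2): flips 1 -> legal
(5,3): flips 1 -> legal
B mobility = 11
-- W to move --
(1,0): no bracket -> illegal
(1,1): no bracket -> illegal
(2,0): flips 2 -> legal
(2,4): flips 1 -> legal
(3,5): no bracket -> illegal
(4,0): flips 1 -> legal
(4,1): flips 1 -> legal
(4,5): flips 2 -> legal
(5,2): flips 1 -> legal
(5,3): flips 2 -> legal
(5,4): flips 1 -> legal
(5,5): flips 2 -> legal
W mobility = 9

Answer: B=11 W=9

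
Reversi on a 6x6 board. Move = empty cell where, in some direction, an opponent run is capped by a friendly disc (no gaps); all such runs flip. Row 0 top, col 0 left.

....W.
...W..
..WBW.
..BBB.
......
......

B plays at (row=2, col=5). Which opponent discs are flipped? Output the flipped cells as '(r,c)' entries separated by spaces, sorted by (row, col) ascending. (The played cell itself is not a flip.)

Dir NW: first cell '.' (not opp) -> no flip
Dir N: first cell '.' (not opp) -> no flip
Dir NE: edge -> no flip
Dir W: opp run (2,4) capped by B -> flip
Dir E: edge -> no flip
Dir SW: first cell 'B' (not opp) -> no flip
Dir S: first cell '.' (not opp) -> no flip
Dir SE: edge -> no flip

Answer: (2,4)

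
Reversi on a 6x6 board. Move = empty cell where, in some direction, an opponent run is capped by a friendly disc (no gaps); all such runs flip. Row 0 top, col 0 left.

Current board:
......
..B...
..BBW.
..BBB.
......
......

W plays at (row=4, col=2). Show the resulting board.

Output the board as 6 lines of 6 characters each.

Answer: ......
..B...
..BBW.
..BWB.
..W...
......

Derivation:
Place W at (4,2); scan 8 dirs for brackets.
Dir NW: first cell '.' (not opp) -> no flip
Dir N: opp run (3,2) (2,2) (1,2), next='.' -> no flip
Dir NE: opp run (3,3) capped by W -> flip
Dir W: first cell '.' (not opp) -> no flip
Dir E: first cell '.' (not opp) -> no flip
Dir SW: first cell '.' (not opp) -> no flip
Dir S: first cell '.' (not opp) -> no flip
Dir SE: first cell '.' (not opp) -> no flip
All flips: (3,3)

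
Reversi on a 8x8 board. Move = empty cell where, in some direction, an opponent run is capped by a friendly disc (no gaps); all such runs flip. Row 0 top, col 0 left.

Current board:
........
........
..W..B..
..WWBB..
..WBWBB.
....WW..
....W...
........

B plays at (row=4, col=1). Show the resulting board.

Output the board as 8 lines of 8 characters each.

Place B at (4,1); scan 8 dirs for brackets.
Dir NW: first cell '.' (not opp) -> no flip
Dir N: first cell '.' (not opp) -> no flip
Dir NE: opp run (3,2), next='.' -> no flip
Dir W: first cell '.' (not opp) -> no flip
Dir E: opp run (4,2) capped by B -> flip
Dir SW: first cell '.' (not opp) -> no flip
Dir S: first cell '.' (not opp) -> no flip
Dir SE: first cell '.' (not opp) -> no flip
All flips: (4,2)

Answer: ........
........
..W..B..
..WWBB..
.BBBWBB.
....WW..
....W...
........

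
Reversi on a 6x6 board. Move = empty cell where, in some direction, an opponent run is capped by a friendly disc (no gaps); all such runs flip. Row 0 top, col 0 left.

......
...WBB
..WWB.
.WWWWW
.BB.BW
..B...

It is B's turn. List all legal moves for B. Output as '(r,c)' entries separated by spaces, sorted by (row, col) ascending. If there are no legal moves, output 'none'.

Answer: (0,2) (1,1) (1,2) (2,0) (2,1)

Derivation:
(0,2): flips 1 -> legal
(0,3): no bracket -> illegal
(0,4): no bracket -> illegal
(1,1): flips 2 -> legal
(1,2): flips 3 -> legal
(2,0): flips 1 -> legal
(2,1): flips 3 -> legal
(2,5): no bracket -> illegal
(3,0): no bracket -> illegal
(4,0): no bracket -> illegal
(4,3): no bracket -> illegal
(5,4): no bracket -> illegal
(5,5): no bracket -> illegal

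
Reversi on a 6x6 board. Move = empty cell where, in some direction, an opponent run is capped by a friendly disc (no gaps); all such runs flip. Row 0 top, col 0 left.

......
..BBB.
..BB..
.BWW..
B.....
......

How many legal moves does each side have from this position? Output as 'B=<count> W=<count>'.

-- B to move --
(2,1): no bracket -> illegal
(2,4): no bracket -> illegal
(3,4): flips 2 -> legal
(4,1): flips 1 -> legal
(4,2): flips 1 -> legal
(4,3): flips 1 -> legal
(4,4): flips 1 -> legal
B mobility = 5
-- W to move --
(0,1): no bracket -> illegal
(0,2): flips 2 -> legal
(0,3): flips 2 -> legal
(0,4): no bracket -> illegal
(0,5): flips 2 -> legal
(1,1): flips 1 -> legal
(1,5): no bracket -> illegal
(2,0): no bracket -> illegal
(2,1): no bracket -> illegal
(2,4): no bracket -> illegal
(2,5): no bracket -> illegal
(3,0): flips 1 -> legal
(3,4): no bracket -> illegal
(4,1): no bracket -> illegal
(4,2): no bracket -> illegal
(5,0): no bracket -> illegal
(5,1): no bracket -> illegal
W mobility = 5

Answer: B=5 W=5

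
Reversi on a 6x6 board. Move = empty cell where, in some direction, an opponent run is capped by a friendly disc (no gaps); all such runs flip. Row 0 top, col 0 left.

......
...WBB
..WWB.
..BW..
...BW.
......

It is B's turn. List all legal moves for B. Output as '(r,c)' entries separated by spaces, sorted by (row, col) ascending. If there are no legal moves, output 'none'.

Answer: (0,2) (0,3) (1,2) (2,1) (3,4) (4,2) (4,5)

Derivation:
(0,2): flips 1 -> legal
(0,3): flips 3 -> legal
(0,4): no bracket -> illegal
(1,1): no bracket -> illegal
(1,2): flips 2 -> legal
(2,1): flips 2 -> legal
(3,1): no bracket -> illegal
(3,4): flips 1 -> legal
(3,5): no bracket -> illegal
(4,2): flips 1 -> legal
(4,5): flips 1 -> legal
(5,3): no bracket -> illegal
(5,4): no bracket -> illegal
(5,5): no bracket -> illegal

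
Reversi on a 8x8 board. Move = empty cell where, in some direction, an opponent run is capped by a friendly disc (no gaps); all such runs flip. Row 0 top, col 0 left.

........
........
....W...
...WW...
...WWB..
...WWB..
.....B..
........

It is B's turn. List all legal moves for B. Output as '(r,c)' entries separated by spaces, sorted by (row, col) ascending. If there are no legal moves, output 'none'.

(1,3): no bracket -> illegal
(1,4): no bracket -> illegal
(1,5): no bracket -> illegal
(2,2): flips 2 -> legal
(2,3): flips 1 -> legal
(2,5): no bracket -> illegal
(3,2): flips 2 -> legal
(3,5): no bracket -> illegal
(4,2): flips 2 -> legal
(5,2): flips 2 -> legal
(6,2): no bracket -> illegal
(6,3): flips 1 -> legal
(6,4): no bracket -> illegal

Answer: (2,2) (2,3) (3,2) (4,2) (5,2) (6,3)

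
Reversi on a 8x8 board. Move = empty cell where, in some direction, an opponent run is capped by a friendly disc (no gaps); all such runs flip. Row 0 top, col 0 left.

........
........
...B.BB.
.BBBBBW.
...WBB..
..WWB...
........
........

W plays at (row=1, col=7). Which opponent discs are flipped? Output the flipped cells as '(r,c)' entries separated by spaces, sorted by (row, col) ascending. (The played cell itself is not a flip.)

Answer: (2,6) (3,5) (4,4)

Derivation:
Dir NW: first cell '.' (not opp) -> no flip
Dir N: first cell '.' (not opp) -> no flip
Dir NE: edge -> no flip
Dir W: first cell '.' (not opp) -> no flip
Dir E: edge -> no flip
Dir SW: opp run (2,6) (3,5) (4,4) capped by W -> flip
Dir S: first cell '.' (not opp) -> no flip
Dir SE: edge -> no flip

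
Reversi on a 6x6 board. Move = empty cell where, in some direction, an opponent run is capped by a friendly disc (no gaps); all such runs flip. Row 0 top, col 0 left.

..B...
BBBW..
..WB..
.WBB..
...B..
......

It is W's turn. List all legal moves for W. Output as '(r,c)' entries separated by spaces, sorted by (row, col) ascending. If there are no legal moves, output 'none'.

Answer: (0,0) (2,4) (3,4) (4,2) (4,4) (5,3)

Derivation:
(0,0): flips 1 -> legal
(0,1): no bracket -> illegal
(0,3): no bracket -> illegal
(1,4): no bracket -> illegal
(2,0): no bracket -> illegal
(2,1): no bracket -> illegal
(2,4): flips 1 -> legal
(3,4): flips 2 -> legal
(4,1): no bracket -> illegal
(4,2): flips 1 -> legal
(4,4): flips 1 -> legal
(5,2): no bracket -> illegal
(5,3): flips 3 -> legal
(5,4): no bracket -> illegal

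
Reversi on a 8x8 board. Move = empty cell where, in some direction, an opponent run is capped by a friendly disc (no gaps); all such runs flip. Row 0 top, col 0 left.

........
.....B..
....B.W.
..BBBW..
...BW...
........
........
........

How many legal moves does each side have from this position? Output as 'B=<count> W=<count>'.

-- B to move --
(1,6): no bracket -> illegal
(1,7): no bracket -> illegal
(2,5): no bracket -> illegal
(2,7): no bracket -> illegal
(3,6): flips 1 -> legal
(3,7): flips 1 -> legal
(4,5): flips 1 -> legal
(4,6): flips 1 -> legal
(5,3): no bracket -> illegal
(5,4): flips 1 -> legal
(5,5): flips 1 -> legal
B mobility = 6
-- W to move --
(0,4): flips 1 -> legal
(0,5): no bracket -> illegal
(0,6): no bracket -> illegal
(1,3): flips 1 -> legal
(1,4): flips 2 -> legal
(1,6): no bracket -> illegal
(2,1): no bracket -> illegal
(2,2): flips 1 -> legal
(2,3): no bracket -> illegal
(2,5): no bracket -> illegal
(3,1): flips 3 -> legal
(4,1): no bracket -> illegal
(4,2): flips 1 -> legal
(4,5): no bracket -> illegal
(5,2): no bracket -> illegal
(5,3): no bracket -> illegal
(5,4): no bracket -> illegal
W mobility = 6

Answer: B=6 W=6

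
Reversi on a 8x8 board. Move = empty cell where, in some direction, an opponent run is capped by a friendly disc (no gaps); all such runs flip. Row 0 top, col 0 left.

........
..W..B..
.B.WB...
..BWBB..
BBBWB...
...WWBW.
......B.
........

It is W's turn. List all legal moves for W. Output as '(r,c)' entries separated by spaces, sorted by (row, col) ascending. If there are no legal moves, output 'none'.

Answer: (0,6) (1,0) (1,4) (2,5) (2,6) (3,0) (3,1) (3,6) (4,5) (5,0) (5,1) (7,6) (7,7)

Derivation:
(0,4): no bracket -> illegal
(0,5): no bracket -> illegal
(0,6): flips 2 -> legal
(1,0): flips 2 -> legal
(1,1): no bracket -> illegal
(1,3): no bracket -> illegal
(1,4): flips 3 -> legal
(1,6): no bracket -> illegal
(2,0): no bracket -> illegal
(2,2): no bracket -> illegal
(2,5): flips 2 -> legal
(2,6): flips 2 -> legal
(3,0): flips 1 -> legal
(3,1): flips 2 -> legal
(3,6): flips 2 -> legal
(4,5): flips 2 -> legal
(4,6): no bracket -> illegal
(5,0): flips 2 -> legal
(5,1): flips 1 -> legal
(5,2): no bracket -> illegal
(5,7): no bracket -> illegal
(6,4): no bracket -> illegal
(6,5): no bracket -> illegal
(6,7): no bracket -> illegal
(7,5): no bracket -> illegal
(7,6): flips 1 -> legal
(7,7): flips 3 -> legal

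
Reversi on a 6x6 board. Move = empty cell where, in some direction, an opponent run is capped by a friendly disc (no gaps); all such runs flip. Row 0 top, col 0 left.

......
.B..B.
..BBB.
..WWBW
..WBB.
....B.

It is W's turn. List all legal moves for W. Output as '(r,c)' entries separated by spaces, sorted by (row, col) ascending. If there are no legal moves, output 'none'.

Answer: (0,0) (0,5) (1,2) (1,3) (1,5) (4,5) (5,3) (5,5)

Derivation:
(0,0): flips 2 -> legal
(0,1): no bracket -> illegal
(0,2): no bracket -> illegal
(0,3): no bracket -> illegal
(0,4): no bracket -> illegal
(0,5): flips 2 -> legal
(1,0): no bracket -> illegal
(1,2): flips 1 -> legal
(1,3): flips 2 -> legal
(1,5): flips 1 -> legal
(2,0): no bracket -> illegal
(2,1): no bracket -> illegal
(2,5): no bracket -> illegal
(3,1): no bracket -> illegal
(4,5): flips 2 -> legal
(5,2): no bracket -> illegal
(5,3): flips 2 -> legal
(5,5): flips 1 -> legal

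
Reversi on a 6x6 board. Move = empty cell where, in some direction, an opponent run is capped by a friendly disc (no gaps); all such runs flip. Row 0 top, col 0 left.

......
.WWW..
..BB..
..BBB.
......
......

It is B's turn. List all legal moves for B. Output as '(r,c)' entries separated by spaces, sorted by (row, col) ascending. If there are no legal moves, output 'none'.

Answer: (0,0) (0,1) (0,2) (0,3) (0,4)

Derivation:
(0,0): flips 1 -> legal
(0,1): flips 1 -> legal
(0,2): flips 1 -> legal
(0,3): flips 1 -> legal
(0,4): flips 1 -> legal
(1,0): no bracket -> illegal
(1,4): no bracket -> illegal
(2,0): no bracket -> illegal
(2,1): no bracket -> illegal
(2,4): no bracket -> illegal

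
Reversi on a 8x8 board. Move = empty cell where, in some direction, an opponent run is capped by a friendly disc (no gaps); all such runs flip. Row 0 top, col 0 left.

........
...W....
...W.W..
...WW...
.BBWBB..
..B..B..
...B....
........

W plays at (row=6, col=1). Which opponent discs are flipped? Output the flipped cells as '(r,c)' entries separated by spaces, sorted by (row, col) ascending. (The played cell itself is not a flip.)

Answer: (5,2)

Derivation:
Dir NW: first cell '.' (not opp) -> no flip
Dir N: first cell '.' (not opp) -> no flip
Dir NE: opp run (5,2) capped by W -> flip
Dir W: first cell '.' (not opp) -> no flip
Dir E: first cell '.' (not opp) -> no flip
Dir SW: first cell '.' (not opp) -> no flip
Dir S: first cell '.' (not opp) -> no flip
Dir SE: first cell '.' (not opp) -> no flip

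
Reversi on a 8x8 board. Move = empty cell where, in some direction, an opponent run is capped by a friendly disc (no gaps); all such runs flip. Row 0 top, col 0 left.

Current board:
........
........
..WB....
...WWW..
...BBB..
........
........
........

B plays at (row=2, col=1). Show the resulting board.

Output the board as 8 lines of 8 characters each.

Place B at (2,1); scan 8 dirs for brackets.
Dir NW: first cell '.' (not opp) -> no flip
Dir N: first cell '.' (not opp) -> no flip
Dir NE: first cell '.' (not opp) -> no flip
Dir W: first cell '.' (not opp) -> no flip
Dir E: opp run (2,2) capped by B -> flip
Dir SW: first cell '.' (not opp) -> no flip
Dir S: first cell '.' (not opp) -> no flip
Dir SE: first cell '.' (not opp) -> no flip
All flips: (2,2)

Answer: ........
........
.BBB....
...WWW..
...BBB..
........
........
........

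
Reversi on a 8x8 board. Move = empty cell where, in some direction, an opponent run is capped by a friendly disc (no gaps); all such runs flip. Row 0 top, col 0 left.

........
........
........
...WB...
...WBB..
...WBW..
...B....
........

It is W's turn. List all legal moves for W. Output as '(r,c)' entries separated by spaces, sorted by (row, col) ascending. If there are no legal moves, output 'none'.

Answer: (2,5) (3,5) (4,6) (6,5) (7,3)

Derivation:
(2,3): no bracket -> illegal
(2,4): no bracket -> illegal
(2,5): flips 1 -> legal
(3,5): flips 3 -> legal
(3,6): no bracket -> illegal
(4,6): flips 2 -> legal
(5,2): no bracket -> illegal
(5,6): no bracket -> illegal
(6,2): no bracket -> illegal
(6,4): no bracket -> illegal
(6,5): flips 1 -> legal
(7,2): no bracket -> illegal
(7,3): flips 1 -> legal
(7,4): no bracket -> illegal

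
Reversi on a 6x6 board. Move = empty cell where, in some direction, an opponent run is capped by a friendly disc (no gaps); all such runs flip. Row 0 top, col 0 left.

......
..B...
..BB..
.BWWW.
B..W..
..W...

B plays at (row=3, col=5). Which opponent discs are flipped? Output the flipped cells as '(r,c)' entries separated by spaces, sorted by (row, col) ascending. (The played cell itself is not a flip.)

Answer: (3,2) (3,3) (3,4)

Derivation:
Dir NW: first cell '.' (not opp) -> no flip
Dir N: first cell '.' (not opp) -> no flip
Dir NE: edge -> no flip
Dir W: opp run (3,4) (3,3) (3,2) capped by B -> flip
Dir E: edge -> no flip
Dir SW: first cell '.' (not opp) -> no flip
Dir S: first cell '.' (not opp) -> no flip
Dir SE: edge -> no flip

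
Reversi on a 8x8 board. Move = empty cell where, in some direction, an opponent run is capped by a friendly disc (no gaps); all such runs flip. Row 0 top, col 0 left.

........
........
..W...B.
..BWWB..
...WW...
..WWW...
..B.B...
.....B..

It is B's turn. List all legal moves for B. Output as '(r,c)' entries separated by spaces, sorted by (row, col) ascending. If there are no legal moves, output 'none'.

Answer: (1,2) (2,4) (4,2) (6,5)

Derivation:
(1,1): no bracket -> illegal
(1,2): flips 1 -> legal
(1,3): no bracket -> illegal
(2,1): no bracket -> illegal
(2,3): no bracket -> illegal
(2,4): flips 3 -> legal
(2,5): no bracket -> illegal
(3,1): no bracket -> illegal
(4,1): no bracket -> illegal
(4,2): flips 2 -> legal
(4,5): no bracket -> illegal
(5,1): no bracket -> illegal
(5,5): no bracket -> illegal
(6,1): no bracket -> illegal
(6,3): no bracket -> illegal
(6,5): flips 2 -> legal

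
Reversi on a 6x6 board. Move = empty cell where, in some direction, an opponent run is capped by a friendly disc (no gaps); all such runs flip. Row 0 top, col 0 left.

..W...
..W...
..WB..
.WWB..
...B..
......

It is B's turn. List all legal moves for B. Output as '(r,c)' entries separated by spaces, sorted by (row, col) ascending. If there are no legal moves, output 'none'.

(0,1): flips 1 -> legal
(0,3): no bracket -> illegal
(1,1): flips 1 -> legal
(1,3): no bracket -> illegal
(2,0): no bracket -> illegal
(2,1): flips 2 -> legal
(3,0): flips 2 -> legal
(4,0): no bracket -> illegal
(4,1): flips 1 -> legal
(4,2): no bracket -> illegal

Answer: (0,1) (1,1) (2,1) (3,0) (4,1)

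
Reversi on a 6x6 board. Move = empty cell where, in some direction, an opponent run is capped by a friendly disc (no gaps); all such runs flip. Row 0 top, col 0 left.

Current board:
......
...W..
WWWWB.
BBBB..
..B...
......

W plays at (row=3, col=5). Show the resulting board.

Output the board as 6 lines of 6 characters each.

Answer: ......
...W..
WWWWW.
BBBB.W
..B...
......

Derivation:
Place W at (3,5); scan 8 dirs for brackets.
Dir NW: opp run (2,4) capped by W -> flip
Dir N: first cell '.' (not opp) -> no flip
Dir NE: edge -> no flip
Dir W: first cell '.' (not opp) -> no flip
Dir E: edge -> no flip
Dir SW: first cell '.' (not opp) -> no flip
Dir S: first cell '.' (not opp) -> no flip
Dir SE: edge -> no flip
All flips: (2,4)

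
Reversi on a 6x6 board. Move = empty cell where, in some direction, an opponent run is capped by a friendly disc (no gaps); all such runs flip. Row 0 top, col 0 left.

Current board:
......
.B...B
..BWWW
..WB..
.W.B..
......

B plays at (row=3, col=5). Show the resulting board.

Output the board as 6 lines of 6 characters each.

Answer: ......
.B...B
..BWWB
..WB.B
.W.B..
......

Derivation:
Place B at (3,5); scan 8 dirs for brackets.
Dir NW: opp run (2,4), next='.' -> no flip
Dir N: opp run (2,5) capped by B -> flip
Dir NE: edge -> no flip
Dir W: first cell '.' (not opp) -> no flip
Dir E: edge -> no flip
Dir SW: first cell '.' (not opp) -> no flip
Dir S: first cell '.' (not opp) -> no flip
Dir SE: edge -> no flip
All flips: (2,5)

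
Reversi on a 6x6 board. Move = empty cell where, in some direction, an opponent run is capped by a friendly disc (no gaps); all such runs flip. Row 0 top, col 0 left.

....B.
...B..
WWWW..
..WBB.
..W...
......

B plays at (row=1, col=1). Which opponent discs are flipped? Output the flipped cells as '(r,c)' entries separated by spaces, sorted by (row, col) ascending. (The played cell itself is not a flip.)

Answer: (2,2)

Derivation:
Dir NW: first cell '.' (not opp) -> no flip
Dir N: first cell '.' (not opp) -> no flip
Dir NE: first cell '.' (not opp) -> no flip
Dir W: first cell '.' (not opp) -> no flip
Dir E: first cell '.' (not opp) -> no flip
Dir SW: opp run (2,0), next=edge -> no flip
Dir S: opp run (2,1), next='.' -> no flip
Dir SE: opp run (2,2) capped by B -> flip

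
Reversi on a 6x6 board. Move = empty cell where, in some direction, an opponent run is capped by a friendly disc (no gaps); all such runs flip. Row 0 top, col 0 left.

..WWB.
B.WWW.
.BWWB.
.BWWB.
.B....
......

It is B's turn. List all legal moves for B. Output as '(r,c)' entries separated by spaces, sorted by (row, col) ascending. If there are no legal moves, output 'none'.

(0,1): flips 4 -> legal
(0,5): flips 3 -> legal
(1,1): no bracket -> illegal
(1,5): no bracket -> illegal
(2,5): no bracket -> illegal
(4,2): flips 1 -> legal
(4,3): flips 1 -> legal
(4,4): no bracket -> illegal

Answer: (0,1) (0,5) (4,2) (4,3)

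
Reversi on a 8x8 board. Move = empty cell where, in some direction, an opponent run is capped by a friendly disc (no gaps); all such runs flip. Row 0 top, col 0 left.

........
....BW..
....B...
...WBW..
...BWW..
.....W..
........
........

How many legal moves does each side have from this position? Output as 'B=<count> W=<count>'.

-- B to move --
(0,4): no bracket -> illegal
(0,5): no bracket -> illegal
(0,6): flips 1 -> legal
(1,6): flips 1 -> legal
(2,2): no bracket -> illegal
(2,3): flips 1 -> legal
(2,5): no bracket -> illegal
(2,6): no bracket -> illegal
(3,2): flips 1 -> legal
(3,6): flips 1 -> legal
(4,2): flips 1 -> legal
(4,6): flips 3 -> legal
(5,3): no bracket -> illegal
(5,4): flips 1 -> legal
(5,6): flips 1 -> legal
(6,4): no bracket -> illegal
(6,5): no bracket -> illegal
(6,6): no bracket -> illegal
B mobility = 9
-- W to move --
(0,3): no bracket -> illegal
(0,4): flips 3 -> legal
(0,5): no bracket -> illegal
(1,3): flips 2 -> legal
(2,3): flips 1 -> legal
(2,5): no bracket -> illegal
(3,2): no bracket -> illegal
(4,2): flips 1 -> legal
(5,2): no bracket -> illegal
(5,3): flips 1 -> legal
(5,4): no bracket -> illegal
W mobility = 5

Answer: B=9 W=5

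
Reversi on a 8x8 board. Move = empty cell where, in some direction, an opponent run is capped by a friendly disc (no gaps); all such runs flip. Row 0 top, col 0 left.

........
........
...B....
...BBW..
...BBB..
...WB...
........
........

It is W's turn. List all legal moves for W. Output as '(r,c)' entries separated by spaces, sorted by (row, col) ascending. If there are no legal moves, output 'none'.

(1,2): no bracket -> illegal
(1,3): flips 3 -> legal
(1,4): no bracket -> illegal
(2,2): no bracket -> illegal
(2,4): no bracket -> illegal
(2,5): no bracket -> illegal
(3,2): flips 2 -> legal
(3,6): no bracket -> illegal
(4,2): no bracket -> illegal
(4,6): no bracket -> illegal
(5,2): no bracket -> illegal
(5,5): flips 2 -> legal
(5,6): no bracket -> illegal
(6,3): no bracket -> illegal
(6,4): no bracket -> illegal
(6,5): no bracket -> illegal

Answer: (1,3) (3,2) (5,5)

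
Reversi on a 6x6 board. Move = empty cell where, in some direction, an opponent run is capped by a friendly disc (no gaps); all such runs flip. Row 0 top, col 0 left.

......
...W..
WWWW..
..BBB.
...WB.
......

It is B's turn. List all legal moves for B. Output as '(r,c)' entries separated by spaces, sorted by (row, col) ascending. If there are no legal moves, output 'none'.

Answer: (0,3) (1,0) (1,1) (1,2) (1,4) (4,2) (5,2) (5,3) (5,4)

Derivation:
(0,2): no bracket -> illegal
(0,3): flips 2 -> legal
(0,4): no bracket -> illegal
(1,0): flips 1 -> legal
(1,1): flips 1 -> legal
(1,2): flips 2 -> legal
(1,4): flips 1 -> legal
(2,4): no bracket -> illegal
(3,0): no bracket -> illegal
(3,1): no bracket -> illegal
(4,2): flips 1 -> legal
(5,2): flips 1 -> legal
(5,3): flips 1 -> legal
(5,4): flips 1 -> legal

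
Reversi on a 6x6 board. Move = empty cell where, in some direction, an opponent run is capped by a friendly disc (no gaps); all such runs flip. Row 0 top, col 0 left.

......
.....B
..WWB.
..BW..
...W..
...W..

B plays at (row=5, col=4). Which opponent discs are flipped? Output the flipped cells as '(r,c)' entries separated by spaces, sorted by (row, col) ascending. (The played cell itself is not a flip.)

Dir NW: opp run (4,3) capped by B -> flip
Dir N: first cell '.' (not opp) -> no flip
Dir NE: first cell '.' (not opp) -> no flip
Dir W: opp run (5,3), next='.' -> no flip
Dir E: first cell '.' (not opp) -> no flip
Dir SW: edge -> no flip
Dir S: edge -> no flip
Dir SE: edge -> no flip

Answer: (4,3)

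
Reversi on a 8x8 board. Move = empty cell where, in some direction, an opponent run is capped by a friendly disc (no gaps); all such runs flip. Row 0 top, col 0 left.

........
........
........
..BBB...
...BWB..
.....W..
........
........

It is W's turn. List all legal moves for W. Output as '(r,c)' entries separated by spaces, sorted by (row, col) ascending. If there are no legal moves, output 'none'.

(2,1): no bracket -> illegal
(2,2): flips 1 -> legal
(2,3): no bracket -> illegal
(2,4): flips 1 -> legal
(2,5): no bracket -> illegal
(3,1): no bracket -> illegal
(3,5): flips 1 -> legal
(3,6): no bracket -> illegal
(4,1): no bracket -> illegal
(4,2): flips 1 -> legal
(4,6): flips 1 -> legal
(5,2): no bracket -> illegal
(5,3): no bracket -> illegal
(5,4): no bracket -> illegal
(5,6): no bracket -> illegal

Answer: (2,2) (2,4) (3,5) (4,2) (4,6)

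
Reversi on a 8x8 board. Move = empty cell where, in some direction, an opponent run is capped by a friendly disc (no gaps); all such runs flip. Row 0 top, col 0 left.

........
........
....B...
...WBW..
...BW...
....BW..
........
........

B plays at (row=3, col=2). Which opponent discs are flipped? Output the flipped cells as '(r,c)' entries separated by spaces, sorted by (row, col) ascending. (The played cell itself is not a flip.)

Answer: (3,3)

Derivation:
Dir NW: first cell '.' (not opp) -> no flip
Dir N: first cell '.' (not opp) -> no flip
Dir NE: first cell '.' (not opp) -> no flip
Dir W: first cell '.' (not opp) -> no flip
Dir E: opp run (3,3) capped by B -> flip
Dir SW: first cell '.' (not opp) -> no flip
Dir S: first cell '.' (not opp) -> no flip
Dir SE: first cell 'B' (not opp) -> no flip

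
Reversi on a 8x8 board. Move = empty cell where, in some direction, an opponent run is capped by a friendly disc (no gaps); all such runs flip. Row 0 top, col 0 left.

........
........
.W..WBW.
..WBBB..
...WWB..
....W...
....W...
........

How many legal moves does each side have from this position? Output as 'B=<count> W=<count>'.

-- B to move --
(1,0): no bracket -> illegal
(1,1): no bracket -> illegal
(1,2): no bracket -> illegal
(1,3): flips 1 -> legal
(1,4): flips 1 -> legal
(1,5): flips 1 -> legal
(1,6): no bracket -> illegal
(1,7): flips 1 -> legal
(2,0): no bracket -> illegal
(2,2): no bracket -> illegal
(2,3): flips 1 -> legal
(2,7): flips 1 -> legal
(3,0): no bracket -> illegal
(3,1): flips 1 -> legal
(3,6): no bracket -> illegal
(3,7): no bracket -> illegal
(4,1): no bracket -> illegal
(4,2): flips 2 -> legal
(5,2): flips 1 -> legal
(5,3): flips 2 -> legal
(5,5): flips 1 -> legal
(6,3): flips 1 -> legal
(6,5): no bracket -> illegal
(7,3): no bracket -> illegal
(7,4): flips 3 -> legal
(7,5): no bracket -> illegal
B mobility = 13
-- W to move --
(1,4): no bracket -> illegal
(1,5): no bracket -> illegal
(1,6): flips 2 -> legal
(2,2): flips 1 -> legal
(2,3): flips 1 -> legal
(3,6): flips 4 -> legal
(4,2): flips 1 -> legal
(4,6): flips 2 -> legal
(5,5): no bracket -> illegal
(5,6): no bracket -> illegal
W mobility = 6

Answer: B=13 W=6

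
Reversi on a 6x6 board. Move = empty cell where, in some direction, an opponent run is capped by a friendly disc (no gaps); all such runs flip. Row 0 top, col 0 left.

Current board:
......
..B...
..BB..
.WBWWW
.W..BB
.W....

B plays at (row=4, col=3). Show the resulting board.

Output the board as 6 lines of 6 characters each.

Place B at (4,3); scan 8 dirs for brackets.
Dir NW: first cell 'B' (not opp) -> no flip
Dir N: opp run (3,3) capped by B -> flip
Dir NE: opp run (3,4), next='.' -> no flip
Dir W: first cell '.' (not opp) -> no flip
Dir E: first cell 'B' (not opp) -> no flip
Dir SW: first cell '.' (not opp) -> no flip
Dir S: first cell '.' (not opp) -> no flip
Dir SE: first cell '.' (not opp) -> no flip
All flips: (3,3)

Answer: ......
..B...
..BB..
.WBBWW
.W.BBB
.W....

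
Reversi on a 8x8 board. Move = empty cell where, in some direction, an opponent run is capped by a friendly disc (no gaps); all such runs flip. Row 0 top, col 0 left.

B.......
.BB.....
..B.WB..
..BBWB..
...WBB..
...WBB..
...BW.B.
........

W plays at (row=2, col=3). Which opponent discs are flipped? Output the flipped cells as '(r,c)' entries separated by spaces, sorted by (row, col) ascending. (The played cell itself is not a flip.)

Answer: (3,3)

Derivation:
Dir NW: opp run (1,2), next='.' -> no flip
Dir N: first cell '.' (not opp) -> no flip
Dir NE: first cell '.' (not opp) -> no flip
Dir W: opp run (2,2), next='.' -> no flip
Dir E: first cell 'W' (not opp) -> no flip
Dir SW: opp run (3,2), next='.' -> no flip
Dir S: opp run (3,3) capped by W -> flip
Dir SE: first cell 'W' (not opp) -> no flip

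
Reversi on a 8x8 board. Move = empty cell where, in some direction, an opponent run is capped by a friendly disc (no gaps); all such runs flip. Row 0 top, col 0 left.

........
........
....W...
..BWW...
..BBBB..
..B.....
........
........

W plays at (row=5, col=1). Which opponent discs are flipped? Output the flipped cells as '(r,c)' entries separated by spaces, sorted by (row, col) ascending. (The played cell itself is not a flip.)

Answer: (4,2)

Derivation:
Dir NW: first cell '.' (not opp) -> no flip
Dir N: first cell '.' (not opp) -> no flip
Dir NE: opp run (4,2) capped by W -> flip
Dir W: first cell '.' (not opp) -> no flip
Dir E: opp run (5,2), next='.' -> no flip
Dir SW: first cell '.' (not opp) -> no flip
Dir S: first cell '.' (not opp) -> no flip
Dir SE: first cell '.' (not opp) -> no flip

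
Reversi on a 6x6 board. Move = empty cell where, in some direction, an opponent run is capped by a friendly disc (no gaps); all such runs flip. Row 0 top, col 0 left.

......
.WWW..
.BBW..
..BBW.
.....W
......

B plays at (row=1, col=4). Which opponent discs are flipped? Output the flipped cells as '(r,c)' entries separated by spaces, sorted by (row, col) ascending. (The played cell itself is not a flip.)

Dir NW: first cell '.' (not opp) -> no flip
Dir N: first cell '.' (not opp) -> no flip
Dir NE: first cell '.' (not opp) -> no flip
Dir W: opp run (1,3) (1,2) (1,1), next='.' -> no flip
Dir E: first cell '.' (not opp) -> no flip
Dir SW: opp run (2,3) capped by B -> flip
Dir S: first cell '.' (not opp) -> no flip
Dir SE: first cell '.' (not opp) -> no flip

Answer: (2,3)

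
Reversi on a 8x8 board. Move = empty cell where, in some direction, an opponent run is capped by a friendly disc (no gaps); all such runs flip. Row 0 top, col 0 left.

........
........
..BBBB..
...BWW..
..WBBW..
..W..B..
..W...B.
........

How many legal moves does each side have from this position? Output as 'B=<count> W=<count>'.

-- B to move --
(2,6): flips 1 -> legal
(3,1): no bracket -> illegal
(3,2): no bracket -> illegal
(3,6): flips 2 -> legal
(4,1): flips 1 -> legal
(4,6): flips 2 -> legal
(5,1): flips 1 -> legal
(5,3): no bracket -> illegal
(5,4): no bracket -> illegal
(5,6): flips 2 -> legal
(6,1): flips 1 -> legal
(6,3): no bracket -> illegal
(7,1): no bracket -> illegal
(7,2): no bracket -> illegal
(7,3): no bracket -> illegal
B mobility = 7
-- W to move --
(1,1): no bracket -> illegal
(1,2): flips 1 -> legal
(1,3): flips 1 -> legal
(1,4): flips 1 -> legal
(1,5): flips 3 -> legal
(1,6): flips 1 -> legal
(2,1): no bracket -> illegal
(2,6): no bracket -> illegal
(3,1): no bracket -> illegal
(3,2): flips 1 -> legal
(3,6): no bracket -> illegal
(4,6): no bracket -> illegal
(5,3): flips 1 -> legal
(5,4): flips 1 -> legal
(5,6): no bracket -> illegal
(5,7): no bracket -> illegal
(6,4): no bracket -> illegal
(6,5): flips 1 -> legal
(6,7): no bracket -> illegal
(7,5): no bracket -> illegal
(7,6): no bracket -> illegal
(7,7): no bracket -> illegal
W mobility = 9

Answer: B=7 W=9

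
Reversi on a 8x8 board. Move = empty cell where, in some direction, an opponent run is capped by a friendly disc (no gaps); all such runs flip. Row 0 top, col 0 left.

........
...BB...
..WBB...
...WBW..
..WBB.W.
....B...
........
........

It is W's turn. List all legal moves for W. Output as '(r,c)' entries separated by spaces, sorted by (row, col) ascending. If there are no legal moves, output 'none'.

Answer: (0,2) (0,3) (0,4) (1,5) (2,5) (4,5) (5,3) (5,5)

Derivation:
(0,2): flips 2 -> legal
(0,3): flips 2 -> legal
(0,4): flips 1 -> legal
(0,5): no bracket -> illegal
(1,2): no bracket -> illegal
(1,5): flips 1 -> legal
(2,5): flips 2 -> legal
(3,2): no bracket -> illegal
(4,5): flips 2 -> legal
(5,2): no bracket -> illegal
(5,3): flips 2 -> legal
(5,5): flips 1 -> legal
(6,3): no bracket -> illegal
(6,4): no bracket -> illegal
(6,5): no bracket -> illegal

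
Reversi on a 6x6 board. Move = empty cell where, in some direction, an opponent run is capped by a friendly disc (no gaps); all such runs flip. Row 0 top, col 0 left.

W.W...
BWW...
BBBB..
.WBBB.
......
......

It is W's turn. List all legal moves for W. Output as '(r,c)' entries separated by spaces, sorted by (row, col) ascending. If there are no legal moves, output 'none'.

(0,1): no bracket -> illegal
(1,3): flips 1 -> legal
(1,4): no bracket -> illegal
(2,4): no bracket -> illegal
(2,5): no bracket -> illegal
(3,0): flips 3 -> legal
(3,5): flips 3 -> legal
(4,1): no bracket -> illegal
(4,2): flips 2 -> legal
(4,3): no bracket -> illegal
(4,4): flips 2 -> legal
(4,5): flips 2 -> legal

Answer: (1,3) (3,0) (3,5) (4,2) (4,4) (4,5)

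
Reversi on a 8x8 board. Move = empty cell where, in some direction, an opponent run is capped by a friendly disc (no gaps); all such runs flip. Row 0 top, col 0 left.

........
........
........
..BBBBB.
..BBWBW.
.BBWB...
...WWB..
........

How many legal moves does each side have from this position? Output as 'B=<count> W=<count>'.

Answer: B=9 W=10

Derivation:
-- B to move --
(3,7): no bracket -> illegal
(4,7): flips 1 -> legal
(5,5): flips 1 -> legal
(5,6): flips 1 -> legal
(5,7): flips 1 -> legal
(6,2): flips 4 -> legal
(7,2): flips 1 -> legal
(7,3): flips 2 -> legal
(7,4): flips 2 -> legal
(7,5): flips 2 -> legal
B mobility = 9
-- W to move --
(2,1): no bracket -> illegal
(2,2): flips 1 -> legal
(2,3): flips 2 -> legal
(2,4): flips 2 -> legal
(2,5): no bracket -> illegal
(2,6): flips 2 -> legal
(2,7): flips 3 -> legal
(3,1): flips 1 -> legal
(3,7): no bracket -> illegal
(4,0): no bracket -> illegal
(4,1): flips 3 -> legal
(4,7): no bracket -> illegal
(5,0): flips 2 -> legal
(5,5): flips 1 -> legal
(5,6): no bracket -> illegal
(6,0): no bracket -> illegal
(6,1): no bracket -> illegal
(6,2): no bracket -> illegal
(6,6): flips 1 -> legal
(7,4): no bracket -> illegal
(7,5): no bracket -> illegal
(7,6): no bracket -> illegal
W mobility = 10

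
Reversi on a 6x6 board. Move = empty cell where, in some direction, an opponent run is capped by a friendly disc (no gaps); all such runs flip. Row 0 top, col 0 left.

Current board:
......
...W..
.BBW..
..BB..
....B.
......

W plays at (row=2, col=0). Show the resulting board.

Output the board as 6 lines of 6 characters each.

Answer: ......
...W..
WWWW..
..BB..
....B.
......

Derivation:
Place W at (2,0); scan 8 dirs for brackets.
Dir NW: edge -> no flip
Dir N: first cell '.' (not opp) -> no flip
Dir NE: first cell '.' (not opp) -> no flip
Dir W: edge -> no flip
Dir E: opp run (2,1) (2,2) capped by W -> flip
Dir SW: edge -> no flip
Dir S: first cell '.' (not opp) -> no flip
Dir SE: first cell '.' (not opp) -> no flip
All flips: (2,1) (2,2)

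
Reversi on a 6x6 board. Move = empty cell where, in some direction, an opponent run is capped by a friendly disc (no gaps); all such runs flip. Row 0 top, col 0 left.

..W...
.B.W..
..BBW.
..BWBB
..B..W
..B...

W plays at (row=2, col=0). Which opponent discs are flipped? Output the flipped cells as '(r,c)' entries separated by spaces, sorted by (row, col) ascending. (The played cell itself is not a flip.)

Answer: (1,1)

Derivation:
Dir NW: edge -> no flip
Dir N: first cell '.' (not opp) -> no flip
Dir NE: opp run (1,1) capped by W -> flip
Dir W: edge -> no flip
Dir E: first cell '.' (not opp) -> no flip
Dir SW: edge -> no flip
Dir S: first cell '.' (not opp) -> no flip
Dir SE: first cell '.' (not opp) -> no flip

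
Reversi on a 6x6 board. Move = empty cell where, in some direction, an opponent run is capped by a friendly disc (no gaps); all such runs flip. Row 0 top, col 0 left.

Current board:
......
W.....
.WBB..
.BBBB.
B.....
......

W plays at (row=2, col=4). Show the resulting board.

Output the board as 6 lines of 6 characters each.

Answer: ......
W.....
.WWWW.
.BBBB.
B.....
......

Derivation:
Place W at (2,4); scan 8 dirs for brackets.
Dir NW: first cell '.' (not opp) -> no flip
Dir N: first cell '.' (not opp) -> no flip
Dir NE: first cell '.' (not opp) -> no flip
Dir W: opp run (2,3) (2,2) capped by W -> flip
Dir E: first cell '.' (not opp) -> no flip
Dir SW: opp run (3,3), next='.' -> no flip
Dir S: opp run (3,4), next='.' -> no flip
Dir SE: first cell '.' (not opp) -> no flip
All flips: (2,2) (2,3)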